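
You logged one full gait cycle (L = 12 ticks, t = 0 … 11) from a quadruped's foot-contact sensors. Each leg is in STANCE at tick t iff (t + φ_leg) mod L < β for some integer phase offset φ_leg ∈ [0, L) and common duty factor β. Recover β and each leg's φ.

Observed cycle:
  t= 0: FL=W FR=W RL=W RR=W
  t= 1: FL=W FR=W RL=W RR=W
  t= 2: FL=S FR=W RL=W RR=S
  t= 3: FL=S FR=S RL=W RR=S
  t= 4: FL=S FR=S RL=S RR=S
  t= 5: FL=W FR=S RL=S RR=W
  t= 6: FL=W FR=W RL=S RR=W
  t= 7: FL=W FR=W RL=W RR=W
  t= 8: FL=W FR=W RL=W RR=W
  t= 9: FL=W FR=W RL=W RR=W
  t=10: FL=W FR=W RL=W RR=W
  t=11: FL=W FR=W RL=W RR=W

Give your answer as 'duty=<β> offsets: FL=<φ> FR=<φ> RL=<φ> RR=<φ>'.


duty=3 offsets: FL=10 FR=9 RL=8 RR=10

duty β = stance ticks per leg = 3
FL: stance ticks = 3; W→S at t=2 → φ=10
FR: stance ticks = 3; W→S at t=3 → φ=9
RL: stance ticks = 3; W→S at t=4 → φ=8
RR: stance ticks = 3; W→S at t=2 → φ=10


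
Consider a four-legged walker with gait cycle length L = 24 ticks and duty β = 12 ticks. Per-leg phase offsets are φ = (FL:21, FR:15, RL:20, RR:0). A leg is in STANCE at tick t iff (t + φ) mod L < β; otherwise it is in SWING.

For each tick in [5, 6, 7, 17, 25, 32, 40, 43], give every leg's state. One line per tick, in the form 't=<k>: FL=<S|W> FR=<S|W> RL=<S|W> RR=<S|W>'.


t=5: FL=S FR=W RL=S RR=S
t=6: FL=S FR=W RL=S RR=S
t=7: FL=S FR=W RL=S RR=S
t=17: FL=W FR=S RL=W RR=W
t=25: FL=W FR=W RL=W RR=S
t=32: FL=S FR=W RL=S RR=S
t=40: FL=W FR=S RL=W RR=W
t=43: FL=W FR=S RL=W RR=W

t=5: phase=(2,20,1,5) vs β=12 → FL=S FR=W RL=S RR=S
t=6: phase=(3,21,2,6) vs β=12 → FL=S FR=W RL=S RR=S
t=7: phase=(4,22,3,7) vs β=12 → FL=S FR=W RL=S RR=S
t=17: phase=(14,8,13,17) vs β=12 → FL=W FR=S RL=W RR=W
t=25: phase=(22,16,21,1) vs β=12 → FL=W FR=W RL=W RR=S
t=32: phase=(5,23,4,8) vs β=12 → FL=S FR=W RL=S RR=S
t=40: phase=(13,7,12,16) vs β=12 → FL=W FR=S RL=W RR=W
t=43: phase=(16,10,15,19) vs β=12 → FL=W FR=S RL=W RR=W


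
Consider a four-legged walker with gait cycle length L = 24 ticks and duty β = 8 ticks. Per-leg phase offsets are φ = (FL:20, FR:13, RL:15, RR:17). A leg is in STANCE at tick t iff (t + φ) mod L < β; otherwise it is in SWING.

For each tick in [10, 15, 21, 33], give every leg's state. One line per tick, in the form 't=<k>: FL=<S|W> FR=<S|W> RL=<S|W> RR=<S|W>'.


t=10: phase=(6,23,1,3) vs β=8 → FL=S FR=W RL=S RR=S
t=15: phase=(11,4,6,8) vs β=8 → FL=W FR=S RL=S RR=W
t=21: phase=(17,10,12,14) vs β=8 → FL=W FR=W RL=W RR=W
t=33: phase=(5,22,0,2) vs β=8 → FL=S FR=W RL=S RR=S

t=10: FL=S FR=W RL=S RR=S
t=15: FL=W FR=S RL=S RR=W
t=21: FL=W FR=W RL=W RR=W
t=33: FL=S FR=W RL=S RR=S


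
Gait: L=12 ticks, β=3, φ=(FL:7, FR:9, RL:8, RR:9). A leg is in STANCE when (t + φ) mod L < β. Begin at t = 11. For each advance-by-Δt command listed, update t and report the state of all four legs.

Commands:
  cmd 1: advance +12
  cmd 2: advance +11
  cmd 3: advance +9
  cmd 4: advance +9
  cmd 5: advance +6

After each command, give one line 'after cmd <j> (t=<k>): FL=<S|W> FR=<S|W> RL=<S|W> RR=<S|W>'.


after cmd 1 (t=23): FL=W FR=W RL=W RR=W
after cmd 2 (t=34): FL=W FR=W RL=W RR=W
after cmd 3 (t=43): FL=S FR=W RL=W RR=W
after cmd 4 (t=52): FL=W FR=S RL=S RR=S
after cmd 5 (t=58): FL=W FR=W RL=W RR=W

start t=11: FL=W FR=W RL=W RR=W
cmd 1: advance +12 → t=23, phase=(6,8,7,8) → FL=W FR=W RL=W RR=W
cmd 2: advance +11 → t=34, phase=(5,7,6,7) → FL=W FR=W RL=W RR=W
cmd 3: advance +9 → t=43, phase=(2,4,3,4) → FL=S FR=W RL=W RR=W
cmd 4: advance +9 → t=52, phase=(11,1,0,1) → FL=W FR=S RL=S RR=S
cmd 5: advance +6 → t=58, phase=(5,7,6,7) → FL=W FR=W RL=W RR=W


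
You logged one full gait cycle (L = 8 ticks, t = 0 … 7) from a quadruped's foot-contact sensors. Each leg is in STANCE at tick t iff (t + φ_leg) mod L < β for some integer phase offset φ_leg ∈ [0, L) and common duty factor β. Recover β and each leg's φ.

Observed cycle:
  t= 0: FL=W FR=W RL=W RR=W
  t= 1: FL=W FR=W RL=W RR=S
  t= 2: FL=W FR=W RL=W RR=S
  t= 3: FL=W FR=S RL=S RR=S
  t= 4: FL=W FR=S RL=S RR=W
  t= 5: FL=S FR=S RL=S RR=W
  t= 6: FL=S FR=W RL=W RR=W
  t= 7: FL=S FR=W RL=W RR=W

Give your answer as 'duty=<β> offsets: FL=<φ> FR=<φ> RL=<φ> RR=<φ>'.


duty β = stance ticks per leg = 3
FL: stance ticks = 3; W→S at t=5 → φ=3
FR: stance ticks = 3; W→S at t=3 → φ=5
RL: stance ticks = 3; W→S at t=3 → φ=5
RR: stance ticks = 3; W→S at t=1 → φ=7

duty=3 offsets: FL=3 FR=5 RL=5 RR=7


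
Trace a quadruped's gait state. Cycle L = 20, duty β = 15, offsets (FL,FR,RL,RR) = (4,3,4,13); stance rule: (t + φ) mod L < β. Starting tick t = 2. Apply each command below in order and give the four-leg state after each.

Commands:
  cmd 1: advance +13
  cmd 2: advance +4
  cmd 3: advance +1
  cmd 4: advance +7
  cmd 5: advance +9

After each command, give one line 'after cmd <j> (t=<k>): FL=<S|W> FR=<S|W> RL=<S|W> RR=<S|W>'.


start t=2: FL=S FR=S RL=S RR=W
cmd 1: advance +13 → t=15, phase=(19,18,19,8) → FL=W FR=W RL=W RR=S
cmd 2: advance +4 → t=19, phase=(3,2,3,12) → FL=S FR=S RL=S RR=S
cmd 3: advance +1 → t=20, phase=(4,3,4,13) → FL=S FR=S RL=S RR=S
cmd 4: advance +7 → t=27, phase=(11,10,11,0) → FL=S FR=S RL=S RR=S
cmd 5: advance +9 → t=36, phase=(0,19,0,9) → FL=S FR=W RL=S RR=S

after cmd 1 (t=15): FL=W FR=W RL=W RR=S
after cmd 2 (t=19): FL=S FR=S RL=S RR=S
after cmd 3 (t=20): FL=S FR=S RL=S RR=S
after cmd 4 (t=27): FL=S FR=S RL=S RR=S
after cmd 5 (t=36): FL=S FR=W RL=S RR=S


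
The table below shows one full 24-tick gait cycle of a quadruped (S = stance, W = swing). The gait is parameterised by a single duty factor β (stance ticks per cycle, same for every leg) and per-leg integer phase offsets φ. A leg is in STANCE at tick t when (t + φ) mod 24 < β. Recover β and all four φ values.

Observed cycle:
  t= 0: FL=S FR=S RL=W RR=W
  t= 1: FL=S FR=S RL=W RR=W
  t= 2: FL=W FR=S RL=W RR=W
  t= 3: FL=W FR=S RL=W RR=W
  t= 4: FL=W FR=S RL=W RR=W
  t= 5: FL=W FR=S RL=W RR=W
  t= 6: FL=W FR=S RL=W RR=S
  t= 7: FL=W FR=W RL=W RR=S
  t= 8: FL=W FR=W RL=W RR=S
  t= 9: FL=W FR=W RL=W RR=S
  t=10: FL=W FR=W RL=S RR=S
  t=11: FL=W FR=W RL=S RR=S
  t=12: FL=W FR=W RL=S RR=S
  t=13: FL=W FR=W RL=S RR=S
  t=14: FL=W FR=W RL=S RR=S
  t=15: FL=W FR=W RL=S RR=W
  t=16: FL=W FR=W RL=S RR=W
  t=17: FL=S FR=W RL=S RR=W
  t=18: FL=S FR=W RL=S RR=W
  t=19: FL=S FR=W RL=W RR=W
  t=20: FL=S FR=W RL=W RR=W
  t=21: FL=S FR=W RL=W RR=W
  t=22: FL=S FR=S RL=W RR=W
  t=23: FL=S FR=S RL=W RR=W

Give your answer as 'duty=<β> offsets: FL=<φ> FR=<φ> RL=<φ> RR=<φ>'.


duty β = stance ticks per leg = 9
FL: stance ticks = 9; W→S at t=17 → φ=7
FR: stance ticks = 9; W→S at t=22 → φ=2
RL: stance ticks = 9; W→S at t=10 → φ=14
RR: stance ticks = 9; W→S at t=6 → φ=18

duty=9 offsets: FL=7 FR=2 RL=14 RR=18


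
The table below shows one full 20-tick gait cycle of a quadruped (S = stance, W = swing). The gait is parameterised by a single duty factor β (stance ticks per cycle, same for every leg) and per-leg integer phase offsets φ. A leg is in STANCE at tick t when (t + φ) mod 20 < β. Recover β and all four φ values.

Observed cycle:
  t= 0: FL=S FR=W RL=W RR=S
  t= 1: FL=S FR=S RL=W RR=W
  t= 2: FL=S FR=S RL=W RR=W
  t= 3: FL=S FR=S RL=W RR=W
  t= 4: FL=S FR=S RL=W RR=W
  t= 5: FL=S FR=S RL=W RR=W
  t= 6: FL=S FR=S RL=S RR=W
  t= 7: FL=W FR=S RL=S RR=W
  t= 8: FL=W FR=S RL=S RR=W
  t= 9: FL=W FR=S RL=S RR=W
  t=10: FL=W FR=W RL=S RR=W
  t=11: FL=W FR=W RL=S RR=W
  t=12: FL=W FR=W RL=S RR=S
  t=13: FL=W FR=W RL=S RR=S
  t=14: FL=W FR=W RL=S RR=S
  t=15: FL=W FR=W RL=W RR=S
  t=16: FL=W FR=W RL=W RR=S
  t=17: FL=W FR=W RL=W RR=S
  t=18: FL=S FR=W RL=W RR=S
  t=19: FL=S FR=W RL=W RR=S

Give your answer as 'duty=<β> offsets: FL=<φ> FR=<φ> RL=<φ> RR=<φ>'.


duty β = stance ticks per leg = 9
FL: stance ticks = 9; W→S at t=18 → φ=2
FR: stance ticks = 9; W→S at t=1 → φ=19
RL: stance ticks = 9; W→S at t=6 → φ=14
RR: stance ticks = 9; W→S at t=12 → φ=8

duty=9 offsets: FL=2 FR=19 RL=14 RR=8


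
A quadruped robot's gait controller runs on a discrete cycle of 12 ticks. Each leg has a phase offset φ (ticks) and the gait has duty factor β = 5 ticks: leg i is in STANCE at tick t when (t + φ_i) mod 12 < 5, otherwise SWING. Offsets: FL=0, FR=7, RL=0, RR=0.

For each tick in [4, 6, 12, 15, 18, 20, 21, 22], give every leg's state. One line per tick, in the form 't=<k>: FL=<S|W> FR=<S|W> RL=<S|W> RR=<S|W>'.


t=4: phase=(4,11,4,4) vs β=5 → FL=S FR=W RL=S RR=S
t=6: phase=(6,1,6,6) vs β=5 → FL=W FR=S RL=W RR=W
t=12: phase=(0,7,0,0) vs β=5 → FL=S FR=W RL=S RR=S
t=15: phase=(3,10,3,3) vs β=5 → FL=S FR=W RL=S RR=S
t=18: phase=(6,1,6,6) vs β=5 → FL=W FR=S RL=W RR=W
t=20: phase=(8,3,8,8) vs β=5 → FL=W FR=S RL=W RR=W
t=21: phase=(9,4,9,9) vs β=5 → FL=W FR=S RL=W RR=W
t=22: phase=(10,5,10,10) vs β=5 → FL=W FR=W RL=W RR=W

t=4: FL=S FR=W RL=S RR=S
t=6: FL=W FR=S RL=W RR=W
t=12: FL=S FR=W RL=S RR=S
t=15: FL=S FR=W RL=S RR=S
t=18: FL=W FR=S RL=W RR=W
t=20: FL=W FR=S RL=W RR=W
t=21: FL=W FR=S RL=W RR=W
t=22: FL=W FR=W RL=W RR=W


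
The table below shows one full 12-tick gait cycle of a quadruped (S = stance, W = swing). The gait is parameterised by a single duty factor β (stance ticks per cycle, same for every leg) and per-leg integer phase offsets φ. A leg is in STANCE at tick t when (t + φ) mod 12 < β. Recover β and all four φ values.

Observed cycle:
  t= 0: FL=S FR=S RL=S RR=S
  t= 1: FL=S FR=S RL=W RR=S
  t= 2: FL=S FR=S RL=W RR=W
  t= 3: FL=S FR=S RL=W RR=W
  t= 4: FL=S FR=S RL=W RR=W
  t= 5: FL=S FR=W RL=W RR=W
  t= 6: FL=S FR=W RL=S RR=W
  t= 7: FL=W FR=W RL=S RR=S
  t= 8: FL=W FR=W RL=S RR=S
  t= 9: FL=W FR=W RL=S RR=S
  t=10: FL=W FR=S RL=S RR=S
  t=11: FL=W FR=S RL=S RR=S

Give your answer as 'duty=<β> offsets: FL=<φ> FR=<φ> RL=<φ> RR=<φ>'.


duty=7 offsets: FL=0 FR=2 RL=6 RR=5

duty β = stance ticks per leg = 7
FL: stance ticks = 7; W→S at t=0 → φ=0
FR: stance ticks = 7; W→S at t=10 → φ=2
RL: stance ticks = 7; W→S at t=6 → φ=6
RR: stance ticks = 7; W→S at t=7 → φ=5


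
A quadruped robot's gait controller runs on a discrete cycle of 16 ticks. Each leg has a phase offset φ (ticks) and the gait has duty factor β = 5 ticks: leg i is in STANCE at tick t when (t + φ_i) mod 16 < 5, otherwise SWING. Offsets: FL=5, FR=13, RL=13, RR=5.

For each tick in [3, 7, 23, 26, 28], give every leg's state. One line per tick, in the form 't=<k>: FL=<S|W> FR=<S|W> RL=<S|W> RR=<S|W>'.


t=3: FL=W FR=S RL=S RR=W
t=7: FL=W FR=S RL=S RR=W
t=23: FL=W FR=S RL=S RR=W
t=26: FL=W FR=W RL=W RR=W
t=28: FL=S FR=W RL=W RR=S

t=3: phase=(8,0,0,8) vs β=5 → FL=W FR=S RL=S RR=W
t=7: phase=(12,4,4,12) vs β=5 → FL=W FR=S RL=S RR=W
t=23: phase=(12,4,4,12) vs β=5 → FL=W FR=S RL=S RR=W
t=26: phase=(15,7,7,15) vs β=5 → FL=W FR=W RL=W RR=W
t=28: phase=(1,9,9,1) vs β=5 → FL=S FR=W RL=W RR=S


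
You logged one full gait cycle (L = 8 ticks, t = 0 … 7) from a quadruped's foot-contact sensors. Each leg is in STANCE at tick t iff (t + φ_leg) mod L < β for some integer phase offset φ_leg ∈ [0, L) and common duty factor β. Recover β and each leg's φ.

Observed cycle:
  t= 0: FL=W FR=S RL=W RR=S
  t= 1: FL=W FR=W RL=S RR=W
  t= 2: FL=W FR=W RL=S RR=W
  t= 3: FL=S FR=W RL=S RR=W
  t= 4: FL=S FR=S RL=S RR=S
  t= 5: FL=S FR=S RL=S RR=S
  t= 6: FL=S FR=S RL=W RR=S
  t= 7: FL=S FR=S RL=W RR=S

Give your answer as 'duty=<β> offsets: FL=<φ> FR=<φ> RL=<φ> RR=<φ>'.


duty=5 offsets: FL=5 FR=4 RL=7 RR=4

duty β = stance ticks per leg = 5
FL: stance ticks = 5; W→S at t=3 → φ=5
FR: stance ticks = 5; W→S at t=4 → φ=4
RL: stance ticks = 5; W→S at t=1 → φ=7
RR: stance ticks = 5; W→S at t=4 → φ=4


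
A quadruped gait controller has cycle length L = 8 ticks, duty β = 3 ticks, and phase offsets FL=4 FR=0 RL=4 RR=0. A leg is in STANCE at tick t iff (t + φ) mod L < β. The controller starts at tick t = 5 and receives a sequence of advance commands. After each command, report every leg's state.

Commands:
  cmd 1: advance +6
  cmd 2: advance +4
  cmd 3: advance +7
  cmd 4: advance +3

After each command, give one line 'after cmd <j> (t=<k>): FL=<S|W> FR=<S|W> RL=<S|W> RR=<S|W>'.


start t=5: FL=S FR=W RL=S RR=W
cmd 1: advance +6 → t=11, phase=(7,3,7,3) → FL=W FR=W RL=W RR=W
cmd 2: advance +4 → t=15, phase=(3,7,3,7) → FL=W FR=W RL=W RR=W
cmd 3: advance +7 → t=22, phase=(2,6,2,6) → FL=S FR=W RL=S RR=W
cmd 4: advance +3 → t=25, phase=(5,1,5,1) → FL=W FR=S RL=W RR=S

after cmd 1 (t=11): FL=W FR=W RL=W RR=W
after cmd 2 (t=15): FL=W FR=W RL=W RR=W
after cmd 3 (t=22): FL=S FR=W RL=S RR=W
after cmd 4 (t=25): FL=W FR=S RL=W RR=S


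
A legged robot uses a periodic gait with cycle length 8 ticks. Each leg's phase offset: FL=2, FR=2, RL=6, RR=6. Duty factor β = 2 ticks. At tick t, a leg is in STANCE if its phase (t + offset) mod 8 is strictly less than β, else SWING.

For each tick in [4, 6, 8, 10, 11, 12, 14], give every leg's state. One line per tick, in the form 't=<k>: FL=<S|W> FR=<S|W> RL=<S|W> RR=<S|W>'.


t=4: phase=(6,6,2,2) vs β=2 → FL=W FR=W RL=W RR=W
t=6: phase=(0,0,4,4) vs β=2 → FL=S FR=S RL=W RR=W
t=8: phase=(2,2,6,6) vs β=2 → FL=W FR=W RL=W RR=W
t=10: phase=(4,4,0,0) vs β=2 → FL=W FR=W RL=S RR=S
t=11: phase=(5,5,1,1) vs β=2 → FL=W FR=W RL=S RR=S
t=12: phase=(6,6,2,2) vs β=2 → FL=W FR=W RL=W RR=W
t=14: phase=(0,0,4,4) vs β=2 → FL=S FR=S RL=W RR=W

t=4: FL=W FR=W RL=W RR=W
t=6: FL=S FR=S RL=W RR=W
t=8: FL=W FR=W RL=W RR=W
t=10: FL=W FR=W RL=S RR=S
t=11: FL=W FR=W RL=S RR=S
t=12: FL=W FR=W RL=W RR=W
t=14: FL=S FR=S RL=W RR=W


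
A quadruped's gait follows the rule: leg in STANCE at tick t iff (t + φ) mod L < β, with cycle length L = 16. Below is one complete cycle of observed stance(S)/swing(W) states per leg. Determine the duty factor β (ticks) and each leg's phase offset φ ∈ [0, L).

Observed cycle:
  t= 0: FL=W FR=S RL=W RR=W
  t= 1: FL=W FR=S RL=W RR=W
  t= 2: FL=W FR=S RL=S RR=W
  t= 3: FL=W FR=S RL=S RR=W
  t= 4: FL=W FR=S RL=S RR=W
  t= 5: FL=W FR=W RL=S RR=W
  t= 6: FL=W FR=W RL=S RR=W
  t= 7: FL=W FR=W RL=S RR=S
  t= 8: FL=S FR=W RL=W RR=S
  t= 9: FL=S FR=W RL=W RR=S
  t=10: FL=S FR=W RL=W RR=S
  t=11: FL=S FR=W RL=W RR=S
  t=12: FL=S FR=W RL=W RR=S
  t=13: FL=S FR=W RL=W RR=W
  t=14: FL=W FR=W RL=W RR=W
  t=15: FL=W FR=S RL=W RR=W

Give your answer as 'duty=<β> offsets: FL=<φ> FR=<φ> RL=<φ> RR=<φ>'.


duty β = stance ticks per leg = 6
FL: stance ticks = 6; W→S at t=8 → φ=8
FR: stance ticks = 6; W→S at t=15 → φ=1
RL: stance ticks = 6; W→S at t=2 → φ=14
RR: stance ticks = 6; W→S at t=7 → φ=9

duty=6 offsets: FL=8 FR=1 RL=14 RR=9


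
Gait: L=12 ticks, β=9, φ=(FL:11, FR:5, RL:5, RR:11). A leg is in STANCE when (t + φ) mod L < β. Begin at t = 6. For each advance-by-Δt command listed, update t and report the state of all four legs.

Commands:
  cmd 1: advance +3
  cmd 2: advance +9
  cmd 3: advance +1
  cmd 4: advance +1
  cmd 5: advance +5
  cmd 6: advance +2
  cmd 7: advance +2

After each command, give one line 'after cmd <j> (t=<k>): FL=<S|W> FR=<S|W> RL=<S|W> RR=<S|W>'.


start t=6: FL=S FR=W RL=W RR=S
cmd 1: advance +3 → t=9, phase=(8,2,2,8) → FL=S FR=S RL=S RR=S
cmd 2: advance +9 → t=18, phase=(5,11,11,5) → FL=S FR=W RL=W RR=S
cmd 3: advance +1 → t=19, phase=(6,0,0,6) → FL=S FR=S RL=S RR=S
cmd 4: advance +1 → t=20, phase=(7,1,1,7) → FL=S FR=S RL=S RR=S
cmd 5: advance +5 → t=25, phase=(0,6,6,0) → FL=S FR=S RL=S RR=S
cmd 6: advance +2 → t=27, phase=(2,8,8,2) → FL=S FR=S RL=S RR=S
cmd 7: advance +2 → t=29, phase=(4,10,10,4) → FL=S FR=W RL=W RR=S

after cmd 1 (t=9): FL=S FR=S RL=S RR=S
after cmd 2 (t=18): FL=S FR=W RL=W RR=S
after cmd 3 (t=19): FL=S FR=S RL=S RR=S
after cmd 4 (t=20): FL=S FR=S RL=S RR=S
after cmd 5 (t=25): FL=S FR=S RL=S RR=S
after cmd 6 (t=27): FL=S FR=S RL=S RR=S
after cmd 7 (t=29): FL=S FR=W RL=W RR=S


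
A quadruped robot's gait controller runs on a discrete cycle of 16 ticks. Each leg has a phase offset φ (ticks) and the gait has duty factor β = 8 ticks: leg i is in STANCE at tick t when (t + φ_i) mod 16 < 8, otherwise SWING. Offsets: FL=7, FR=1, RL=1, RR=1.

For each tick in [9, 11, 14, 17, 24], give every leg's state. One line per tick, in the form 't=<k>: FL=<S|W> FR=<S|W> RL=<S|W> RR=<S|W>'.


t=9: FL=S FR=W RL=W RR=W
t=11: FL=S FR=W RL=W RR=W
t=14: FL=S FR=W RL=W RR=W
t=17: FL=W FR=S RL=S RR=S
t=24: FL=W FR=W RL=W RR=W

t=9: phase=(0,10,10,10) vs β=8 → FL=S FR=W RL=W RR=W
t=11: phase=(2,12,12,12) vs β=8 → FL=S FR=W RL=W RR=W
t=14: phase=(5,15,15,15) vs β=8 → FL=S FR=W RL=W RR=W
t=17: phase=(8,2,2,2) vs β=8 → FL=W FR=S RL=S RR=S
t=24: phase=(15,9,9,9) vs β=8 → FL=W FR=W RL=W RR=W


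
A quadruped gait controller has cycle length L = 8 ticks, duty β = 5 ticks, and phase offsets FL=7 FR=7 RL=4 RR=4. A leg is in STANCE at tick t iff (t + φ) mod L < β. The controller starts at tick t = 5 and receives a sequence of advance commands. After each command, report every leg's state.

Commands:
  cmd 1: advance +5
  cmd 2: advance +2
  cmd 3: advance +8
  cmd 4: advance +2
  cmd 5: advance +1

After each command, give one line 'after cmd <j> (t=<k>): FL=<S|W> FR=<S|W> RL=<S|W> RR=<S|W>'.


after cmd 1 (t=10): FL=S FR=S RL=W RR=W
after cmd 2 (t=12): FL=S FR=S RL=S RR=S
after cmd 3 (t=20): FL=S FR=S RL=S RR=S
after cmd 4 (t=22): FL=W FR=W RL=S RR=S
after cmd 5 (t=23): FL=W FR=W RL=S RR=S

start t=5: FL=S FR=S RL=S RR=S
cmd 1: advance +5 → t=10, phase=(1,1,6,6) → FL=S FR=S RL=W RR=W
cmd 2: advance +2 → t=12, phase=(3,3,0,0) → FL=S FR=S RL=S RR=S
cmd 3: advance +8 → t=20, phase=(3,3,0,0) → FL=S FR=S RL=S RR=S
cmd 4: advance +2 → t=22, phase=(5,5,2,2) → FL=W FR=W RL=S RR=S
cmd 5: advance +1 → t=23, phase=(6,6,3,3) → FL=W FR=W RL=S RR=S


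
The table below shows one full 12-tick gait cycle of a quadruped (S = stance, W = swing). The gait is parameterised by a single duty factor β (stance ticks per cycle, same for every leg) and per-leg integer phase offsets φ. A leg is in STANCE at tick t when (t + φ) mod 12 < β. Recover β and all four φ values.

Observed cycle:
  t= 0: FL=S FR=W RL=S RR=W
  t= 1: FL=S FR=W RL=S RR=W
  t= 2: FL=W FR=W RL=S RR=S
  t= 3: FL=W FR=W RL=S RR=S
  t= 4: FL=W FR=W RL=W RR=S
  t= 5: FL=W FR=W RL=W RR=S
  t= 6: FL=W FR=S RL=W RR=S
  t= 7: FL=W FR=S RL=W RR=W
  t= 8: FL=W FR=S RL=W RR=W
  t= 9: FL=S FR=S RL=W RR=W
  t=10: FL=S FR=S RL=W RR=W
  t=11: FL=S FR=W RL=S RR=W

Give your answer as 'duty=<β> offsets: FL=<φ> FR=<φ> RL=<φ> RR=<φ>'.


duty β = stance ticks per leg = 5
FL: stance ticks = 5; W→S at t=9 → φ=3
FR: stance ticks = 5; W→S at t=6 → φ=6
RL: stance ticks = 5; W→S at t=11 → φ=1
RR: stance ticks = 5; W→S at t=2 → φ=10

duty=5 offsets: FL=3 FR=6 RL=1 RR=10


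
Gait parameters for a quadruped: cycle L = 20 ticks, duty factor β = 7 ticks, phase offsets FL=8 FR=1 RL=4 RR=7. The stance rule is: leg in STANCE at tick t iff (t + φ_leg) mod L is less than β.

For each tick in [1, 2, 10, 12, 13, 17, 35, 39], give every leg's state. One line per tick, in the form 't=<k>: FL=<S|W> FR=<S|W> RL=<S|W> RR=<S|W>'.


t=1: FL=W FR=S RL=S RR=W
t=2: FL=W FR=S RL=S RR=W
t=10: FL=W FR=W RL=W RR=W
t=12: FL=S FR=W RL=W RR=W
t=13: FL=S FR=W RL=W RR=S
t=17: FL=S FR=W RL=S RR=S
t=35: FL=S FR=W RL=W RR=S
t=39: FL=W FR=S RL=S RR=S

t=1: phase=(9,2,5,8) vs β=7 → FL=W FR=S RL=S RR=W
t=2: phase=(10,3,6,9) vs β=7 → FL=W FR=S RL=S RR=W
t=10: phase=(18,11,14,17) vs β=7 → FL=W FR=W RL=W RR=W
t=12: phase=(0,13,16,19) vs β=7 → FL=S FR=W RL=W RR=W
t=13: phase=(1,14,17,0) vs β=7 → FL=S FR=W RL=W RR=S
t=17: phase=(5,18,1,4) vs β=7 → FL=S FR=W RL=S RR=S
t=35: phase=(3,16,19,2) vs β=7 → FL=S FR=W RL=W RR=S
t=39: phase=(7,0,3,6) vs β=7 → FL=W FR=S RL=S RR=S


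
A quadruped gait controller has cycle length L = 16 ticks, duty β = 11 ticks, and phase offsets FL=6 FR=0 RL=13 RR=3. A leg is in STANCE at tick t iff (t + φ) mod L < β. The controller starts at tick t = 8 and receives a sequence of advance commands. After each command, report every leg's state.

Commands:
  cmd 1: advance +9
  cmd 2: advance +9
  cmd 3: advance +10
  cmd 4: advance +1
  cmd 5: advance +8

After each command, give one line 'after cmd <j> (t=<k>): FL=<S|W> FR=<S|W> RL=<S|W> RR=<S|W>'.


start t=8: FL=W FR=S RL=S RR=W
cmd 1: advance +9 → t=17, phase=(7,1,14,4) → FL=S FR=S RL=W RR=S
cmd 2: advance +9 → t=26, phase=(0,10,7,13) → FL=S FR=S RL=S RR=W
cmd 3: advance +10 → t=36, phase=(10,4,1,7) → FL=S FR=S RL=S RR=S
cmd 4: advance +1 → t=37, phase=(11,5,2,8) → FL=W FR=S RL=S RR=S
cmd 5: advance +8 → t=45, phase=(3,13,10,0) → FL=S FR=W RL=S RR=S

after cmd 1 (t=17): FL=S FR=S RL=W RR=S
after cmd 2 (t=26): FL=S FR=S RL=S RR=W
after cmd 3 (t=36): FL=S FR=S RL=S RR=S
after cmd 4 (t=37): FL=W FR=S RL=S RR=S
after cmd 5 (t=45): FL=S FR=W RL=S RR=S


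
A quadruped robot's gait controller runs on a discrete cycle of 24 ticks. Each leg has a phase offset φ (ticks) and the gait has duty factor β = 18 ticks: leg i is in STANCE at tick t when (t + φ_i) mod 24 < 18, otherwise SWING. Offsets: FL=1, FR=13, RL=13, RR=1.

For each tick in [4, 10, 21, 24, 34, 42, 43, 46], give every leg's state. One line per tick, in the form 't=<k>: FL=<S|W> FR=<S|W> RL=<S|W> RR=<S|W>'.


t=4: FL=S FR=S RL=S RR=S
t=10: FL=S FR=W RL=W RR=S
t=21: FL=W FR=S RL=S RR=W
t=24: FL=S FR=S RL=S RR=S
t=34: FL=S FR=W RL=W RR=S
t=42: FL=W FR=S RL=S RR=W
t=43: FL=W FR=S RL=S RR=W
t=46: FL=W FR=S RL=S RR=W

t=4: phase=(5,17,17,5) vs β=18 → FL=S FR=S RL=S RR=S
t=10: phase=(11,23,23,11) vs β=18 → FL=S FR=W RL=W RR=S
t=21: phase=(22,10,10,22) vs β=18 → FL=W FR=S RL=S RR=W
t=24: phase=(1,13,13,1) vs β=18 → FL=S FR=S RL=S RR=S
t=34: phase=(11,23,23,11) vs β=18 → FL=S FR=W RL=W RR=S
t=42: phase=(19,7,7,19) vs β=18 → FL=W FR=S RL=S RR=W
t=43: phase=(20,8,8,20) vs β=18 → FL=W FR=S RL=S RR=W
t=46: phase=(23,11,11,23) vs β=18 → FL=W FR=S RL=S RR=W


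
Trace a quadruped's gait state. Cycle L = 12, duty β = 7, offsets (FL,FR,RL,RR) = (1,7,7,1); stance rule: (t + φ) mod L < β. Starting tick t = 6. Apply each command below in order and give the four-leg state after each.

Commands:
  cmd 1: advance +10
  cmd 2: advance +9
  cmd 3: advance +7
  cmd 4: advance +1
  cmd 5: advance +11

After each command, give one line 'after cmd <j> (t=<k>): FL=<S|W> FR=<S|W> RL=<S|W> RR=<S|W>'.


start t=6: FL=W FR=S RL=S RR=W
cmd 1: advance +10 → t=16, phase=(5,11,11,5) → FL=S FR=W RL=W RR=S
cmd 2: advance +9 → t=25, phase=(2,8,8,2) → FL=S FR=W RL=W RR=S
cmd 3: advance +7 → t=32, phase=(9,3,3,9) → FL=W FR=S RL=S RR=W
cmd 4: advance +1 → t=33, phase=(10,4,4,10) → FL=W FR=S RL=S RR=W
cmd 5: advance +11 → t=44, phase=(9,3,3,9) → FL=W FR=S RL=S RR=W

after cmd 1 (t=16): FL=S FR=W RL=W RR=S
after cmd 2 (t=25): FL=S FR=W RL=W RR=S
after cmd 3 (t=32): FL=W FR=S RL=S RR=W
after cmd 4 (t=33): FL=W FR=S RL=S RR=W
after cmd 5 (t=44): FL=W FR=S RL=S RR=W


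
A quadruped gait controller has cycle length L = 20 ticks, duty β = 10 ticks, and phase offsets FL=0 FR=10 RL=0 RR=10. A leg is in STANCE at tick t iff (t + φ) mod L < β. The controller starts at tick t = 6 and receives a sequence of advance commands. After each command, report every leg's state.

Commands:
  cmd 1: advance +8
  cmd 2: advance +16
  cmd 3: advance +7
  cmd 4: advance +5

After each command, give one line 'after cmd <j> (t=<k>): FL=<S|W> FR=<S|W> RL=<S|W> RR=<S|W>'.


after cmd 1 (t=14): FL=W FR=S RL=W RR=S
after cmd 2 (t=30): FL=W FR=S RL=W RR=S
after cmd 3 (t=37): FL=W FR=S RL=W RR=S
after cmd 4 (t=42): FL=S FR=W RL=S RR=W

start t=6: FL=S FR=W RL=S RR=W
cmd 1: advance +8 → t=14, phase=(14,4,14,4) → FL=W FR=S RL=W RR=S
cmd 2: advance +16 → t=30, phase=(10,0,10,0) → FL=W FR=S RL=W RR=S
cmd 3: advance +7 → t=37, phase=(17,7,17,7) → FL=W FR=S RL=W RR=S
cmd 4: advance +5 → t=42, phase=(2,12,2,12) → FL=S FR=W RL=S RR=W


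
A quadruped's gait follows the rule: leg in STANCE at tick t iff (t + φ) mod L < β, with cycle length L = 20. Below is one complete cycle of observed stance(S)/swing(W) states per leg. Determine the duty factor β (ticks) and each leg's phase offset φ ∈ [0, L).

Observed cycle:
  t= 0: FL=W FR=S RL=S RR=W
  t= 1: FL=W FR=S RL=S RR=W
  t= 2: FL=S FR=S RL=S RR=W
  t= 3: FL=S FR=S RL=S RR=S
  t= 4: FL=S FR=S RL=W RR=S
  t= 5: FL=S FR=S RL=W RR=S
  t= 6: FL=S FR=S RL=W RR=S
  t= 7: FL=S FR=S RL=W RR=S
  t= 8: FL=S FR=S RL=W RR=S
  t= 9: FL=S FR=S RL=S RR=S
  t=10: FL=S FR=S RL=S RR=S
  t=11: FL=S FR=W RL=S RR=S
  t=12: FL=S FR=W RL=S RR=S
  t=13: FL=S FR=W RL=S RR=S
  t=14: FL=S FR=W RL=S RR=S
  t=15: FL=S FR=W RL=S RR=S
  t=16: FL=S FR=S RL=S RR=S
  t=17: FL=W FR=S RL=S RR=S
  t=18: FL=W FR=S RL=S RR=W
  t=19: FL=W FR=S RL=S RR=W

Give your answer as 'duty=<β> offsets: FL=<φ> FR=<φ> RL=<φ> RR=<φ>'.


duty β = stance ticks per leg = 15
FL: stance ticks = 15; W→S at t=2 → φ=18
FR: stance ticks = 15; W→S at t=16 → φ=4
RL: stance ticks = 15; W→S at t=9 → φ=11
RR: stance ticks = 15; W→S at t=3 → φ=17

duty=15 offsets: FL=18 FR=4 RL=11 RR=17


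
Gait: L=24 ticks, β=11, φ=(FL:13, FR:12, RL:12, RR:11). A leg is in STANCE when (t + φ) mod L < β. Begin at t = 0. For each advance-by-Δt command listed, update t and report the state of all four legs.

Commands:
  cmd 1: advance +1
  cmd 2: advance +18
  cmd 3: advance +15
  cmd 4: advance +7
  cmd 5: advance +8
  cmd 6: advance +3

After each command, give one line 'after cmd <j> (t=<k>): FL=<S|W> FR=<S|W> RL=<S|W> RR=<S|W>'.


start t=0: FL=W FR=W RL=W RR=W
cmd 1: advance +1 → t=1, phase=(14,13,13,12) → FL=W FR=W RL=W RR=W
cmd 2: advance +18 → t=19, phase=(8,7,7,6) → FL=S FR=S RL=S RR=S
cmd 3: advance +15 → t=34, phase=(23,22,22,21) → FL=W FR=W RL=W RR=W
cmd 4: advance +7 → t=41, phase=(6,5,5,4) → FL=S FR=S RL=S RR=S
cmd 5: advance +8 → t=49, phase=(14,13,13,12) → FL=W FR=W RL=W RR=W
cmd 6: advance +3 → t=52, phase=(17,16,16,15) → FL=W FR=W RL=W RR=W

after cmd 1 (t=1): FL=W FR=W RL=W RR=W
after cmd 2 (t=19): FL=S FR=S RL=S RR=S
after cmd 3 (t=34): FL=W FR=W RL=W RR=W
after cmd 4 (t=41): FL=S FR=S RL=S RR=S
after cmd 5 (t=49): FL=W FR=W RL=W RR=W
after cmd 6 (t=52): FL=W FR=W RL=W RR=W


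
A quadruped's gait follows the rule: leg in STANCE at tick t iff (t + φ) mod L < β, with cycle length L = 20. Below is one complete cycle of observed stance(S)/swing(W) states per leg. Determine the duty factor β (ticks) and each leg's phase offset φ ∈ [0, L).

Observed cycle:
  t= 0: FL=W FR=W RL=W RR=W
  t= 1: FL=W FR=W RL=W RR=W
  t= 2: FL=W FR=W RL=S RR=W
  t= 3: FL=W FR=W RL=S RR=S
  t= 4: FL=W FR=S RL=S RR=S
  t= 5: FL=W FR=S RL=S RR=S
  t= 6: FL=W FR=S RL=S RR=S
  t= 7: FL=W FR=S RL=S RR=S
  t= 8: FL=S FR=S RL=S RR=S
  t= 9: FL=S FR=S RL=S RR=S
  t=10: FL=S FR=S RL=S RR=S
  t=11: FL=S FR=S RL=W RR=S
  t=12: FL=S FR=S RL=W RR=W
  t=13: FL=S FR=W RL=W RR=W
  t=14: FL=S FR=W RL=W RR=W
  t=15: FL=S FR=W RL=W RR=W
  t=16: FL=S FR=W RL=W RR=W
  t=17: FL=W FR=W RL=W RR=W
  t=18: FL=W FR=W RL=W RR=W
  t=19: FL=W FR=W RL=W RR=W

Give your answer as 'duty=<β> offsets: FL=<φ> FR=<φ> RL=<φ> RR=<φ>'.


duty=9 offsets: FL=12 FR=16 RL=18 RR=17

duty β = stance ticks per leg = 9
FL: stance ticks = 9; W→S at t=8 → φ=12
FR: stance ticks = 9; W→S at t=4 → φ=16
RL: stance ticks = 9; W→S at t=2 → φ=18
RR: stance ticks = 9; W→S at t=3 → φ=17


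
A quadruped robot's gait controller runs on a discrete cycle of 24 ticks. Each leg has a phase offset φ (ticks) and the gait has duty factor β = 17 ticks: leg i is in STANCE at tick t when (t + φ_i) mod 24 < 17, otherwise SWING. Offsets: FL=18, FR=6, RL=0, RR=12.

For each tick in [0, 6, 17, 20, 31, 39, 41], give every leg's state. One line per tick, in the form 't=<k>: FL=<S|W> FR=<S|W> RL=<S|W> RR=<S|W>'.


t=0: FL=W FR=S RL=S RR=S
t=6: FL=S FR=S RL=S RR=W
t=17: FL=S FR=W RL=W RR=S
t=20: FL=S FR=S RL=W RR=S
t=31: FL=S FR=S RL=S RR=W
t=39: FL=S FR=W RL=S RR=S
t=41: FL=S FR=W RL=W RR=S

t=0: phase=(18,6,0,12) vs β=17 → FL=W FR=S RL=S RR=S
t=6: phase=(0,12,6,18) vs β=17 → FL=S FR=S RL=S RR=W
t=17: phase=(11,23,17,5) vs β=17 → FL=S FR=W RL=W RR=S
t=20: phase=(14,2,20,8) vs β=17 → FL=S FR=S RL=W RR=S
t=31: phase=(1,13,7,19) vs β=17 → FL=S FR=S RL=S RR=W
t=39: phase=(9,21,15,3) vs β=17 → FL=S FR=W RL=S RR=S
t=41: phase=(11,23,17,5) vs β=17 → FL=S FR=W RL=W RR=S


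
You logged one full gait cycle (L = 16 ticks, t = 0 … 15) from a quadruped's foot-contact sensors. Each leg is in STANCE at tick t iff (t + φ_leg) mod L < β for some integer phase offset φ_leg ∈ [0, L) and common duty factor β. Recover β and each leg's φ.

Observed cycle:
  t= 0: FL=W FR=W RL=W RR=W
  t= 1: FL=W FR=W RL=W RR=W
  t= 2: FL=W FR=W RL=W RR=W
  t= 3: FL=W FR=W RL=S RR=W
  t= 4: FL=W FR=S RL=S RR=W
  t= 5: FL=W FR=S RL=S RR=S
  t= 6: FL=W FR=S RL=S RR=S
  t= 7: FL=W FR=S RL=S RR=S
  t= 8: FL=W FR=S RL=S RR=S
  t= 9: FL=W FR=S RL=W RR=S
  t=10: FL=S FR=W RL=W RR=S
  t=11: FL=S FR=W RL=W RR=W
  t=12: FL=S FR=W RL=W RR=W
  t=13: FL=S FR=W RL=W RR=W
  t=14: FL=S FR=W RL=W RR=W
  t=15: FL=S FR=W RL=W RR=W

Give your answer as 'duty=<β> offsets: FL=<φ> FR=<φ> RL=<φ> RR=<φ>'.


duty=6 offsets: FL=6 FR=12 RL=13 RR=11

duty β = stance ticks per leg = 6
FL: stance ticks = 6; W→S at t=10 → φ=6
FR: stance ticks = 6; W→S at t=4 → φ=12
RL: stance ticks = 6; W→S at t=3 → φ=13
RR: stance ticks = 6; W→S at t=5 → φ=11


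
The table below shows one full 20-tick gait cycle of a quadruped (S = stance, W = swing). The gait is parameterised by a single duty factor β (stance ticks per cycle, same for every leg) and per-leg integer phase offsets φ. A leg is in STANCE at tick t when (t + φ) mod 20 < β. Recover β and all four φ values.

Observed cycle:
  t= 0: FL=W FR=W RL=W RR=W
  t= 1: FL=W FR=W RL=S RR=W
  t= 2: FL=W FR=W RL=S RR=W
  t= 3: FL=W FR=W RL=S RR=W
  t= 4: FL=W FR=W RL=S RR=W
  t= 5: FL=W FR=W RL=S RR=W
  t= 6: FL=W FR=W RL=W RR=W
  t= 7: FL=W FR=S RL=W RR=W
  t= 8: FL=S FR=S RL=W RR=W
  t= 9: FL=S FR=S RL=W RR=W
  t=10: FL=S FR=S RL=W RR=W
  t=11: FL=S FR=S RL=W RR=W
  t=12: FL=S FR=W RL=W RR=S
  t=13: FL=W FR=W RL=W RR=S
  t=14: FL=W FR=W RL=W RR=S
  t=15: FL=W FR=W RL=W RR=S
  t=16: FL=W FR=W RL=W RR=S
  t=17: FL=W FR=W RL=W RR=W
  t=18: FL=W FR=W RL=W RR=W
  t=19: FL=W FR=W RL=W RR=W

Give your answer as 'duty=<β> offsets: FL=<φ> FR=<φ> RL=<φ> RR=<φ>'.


duty=5 offsets: FL=12 FR=13 RL=19 RR=8

duty β = stance ticks per leg = 5
FL: stance ticks = 5; W→S at t=8 → φ=12
FR: stance ticks = 5; W→S at t=7 → φ=13
RL: stance ticks = 5; W→S at t=1 → φ=19
RR: stance ticks = 5; W→S at t=12 → φ=8


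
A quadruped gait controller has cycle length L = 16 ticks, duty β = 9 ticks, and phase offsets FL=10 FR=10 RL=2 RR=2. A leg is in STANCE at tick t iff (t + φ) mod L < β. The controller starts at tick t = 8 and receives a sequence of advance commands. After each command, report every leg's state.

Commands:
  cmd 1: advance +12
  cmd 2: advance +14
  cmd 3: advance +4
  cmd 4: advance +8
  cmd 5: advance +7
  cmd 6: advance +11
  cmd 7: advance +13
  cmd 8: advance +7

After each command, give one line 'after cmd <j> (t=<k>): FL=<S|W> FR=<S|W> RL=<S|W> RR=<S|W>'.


after cmd 1 (t=20): FL=W FR=W RL=S RR=S
after cmd 2 (t=34): FL=W FR=W RL=S RR=S
after cmd 3 (t=38): FL=S FR=S RL=S RR=S
after cmd 4 (t=46): FL=S FR=S RL=S RR=S
after cmd 5 (t=53): FL=W FR=W RL=S RR=S
after cmd 6 (t=64): FL=W FR=W RL=S RR=S
after cmd 7 (t=77): FL=S FR=S RL=W RR=W
after cmd 8 (t=84): FL=W FR=W RL=S RR=S

start t=8: FL=S FR=S RL=W RR=W
cmd 1: advance +12 → t=20, phase=(14,14,6,6) → FL=W FR=W RL=S RR=S
cmd 2: advance +14 → t=34, phase=(12,12,4,4) → FL=W FR=W RL=S RR=S
cmd 3: advance +4 → t=38, phase=(0,0,8,8) → FL=S FR=S RL=S RR=S
cmd 4: advance +8 → t=46, phase=(8,8,0,0) → FL=S FR=S RL=S RR=S
cmd 5: advance +7 → t=53, phase=(15,15,7,7) → FL=W FR=W RL=S RR=S
cmd 6: advance +11 → t=64, phase=(10,10,2,2) → FL=W FR=W RL=S RR=S
cmd 7: advance +13 → t=77, phase=(7,7,15,15) → FL=S FR=S RL=W RR=W
cmd 8: advance +7 → t=84, phase=(14,14,6,6) → FL=W FR=W RL=S RR=S


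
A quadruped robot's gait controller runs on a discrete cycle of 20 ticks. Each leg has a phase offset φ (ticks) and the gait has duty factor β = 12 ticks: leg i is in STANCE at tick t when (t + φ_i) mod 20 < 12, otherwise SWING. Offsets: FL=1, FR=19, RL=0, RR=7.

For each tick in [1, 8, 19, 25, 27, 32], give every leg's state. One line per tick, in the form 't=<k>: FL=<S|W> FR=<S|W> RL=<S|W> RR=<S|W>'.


t=1: FL=S FR=S RL=S RR=S
t=8: FL=S FR=S RL=S RR=W
t=19: FL=S FR=W RL=W RR=S
t=25: FL=S FR=S RL=S RR=W
t=27: FL=S FR=S RL=S RR=W
t=32: FL=W FR=S RL=W RR=W

t=1: phase=(2,0,1,8) vs β=12 → FL=S FR=S RL=S RR=S
t=8: phase=(9,7,8,15) vs β=12 → FL=S FR=S RL=S RR=W
t=19: phase=(0,18,19,6) vs β=12 → FL=S FR=W RL=W RR=S
t=25: phase=(6,4,5,12) vs β=12 → FL=S FR=S RL=S RR=W
t=27: phase=(8,6,7,14) vs β=12 → FL=S FR=S RL=S RR=W
t=32: phase=(13,11,12,19) vs β=12 → FL=W FR=S RL=W RR=W


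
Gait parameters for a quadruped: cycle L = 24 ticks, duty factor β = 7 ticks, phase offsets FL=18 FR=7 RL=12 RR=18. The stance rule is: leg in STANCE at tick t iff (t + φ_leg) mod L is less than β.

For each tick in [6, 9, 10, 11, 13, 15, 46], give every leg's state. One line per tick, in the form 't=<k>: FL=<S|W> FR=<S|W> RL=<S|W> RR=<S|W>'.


t=6: phase=(0,13,18,0) vs β=7 → FL=S FR=W RL=W RR=S
t=9: phase=(3,16,21,3) vs β=7 → FL=S FR=W RL=W RR=S
t=10: phase=(4,17,22,4) vs β=7 → FL=S FR=W RL=W RR=S
t=11: phase=(5,18,23,5) vs β=7 → FL=S FR=W RL=W RR=S
t=13: phase=(7,20,1,7) vs β=7 → FL=W FR=W RL=S RR=W
t=15: phase=(9,22,3,9) vs β=7 → FL=W FR=W RL=S RR=W
t=46: phase=(16,5,10,16) vs β=7 → FL=W FR=S RL=W RR=W

t=6: FL=S FR=W RL=W RR=S
t=9: FL=S FR=W RL=W RR=S
t=10: FL=S FR=W RL=W RR=S
t=11: FL=S FR=W RL=W RR=S
t=13: FL=W FR=W RL=S RR=W
t=15: FL=W FR=W RL=S RR=W
t=46: FL=W FR=S RL=W RR=W


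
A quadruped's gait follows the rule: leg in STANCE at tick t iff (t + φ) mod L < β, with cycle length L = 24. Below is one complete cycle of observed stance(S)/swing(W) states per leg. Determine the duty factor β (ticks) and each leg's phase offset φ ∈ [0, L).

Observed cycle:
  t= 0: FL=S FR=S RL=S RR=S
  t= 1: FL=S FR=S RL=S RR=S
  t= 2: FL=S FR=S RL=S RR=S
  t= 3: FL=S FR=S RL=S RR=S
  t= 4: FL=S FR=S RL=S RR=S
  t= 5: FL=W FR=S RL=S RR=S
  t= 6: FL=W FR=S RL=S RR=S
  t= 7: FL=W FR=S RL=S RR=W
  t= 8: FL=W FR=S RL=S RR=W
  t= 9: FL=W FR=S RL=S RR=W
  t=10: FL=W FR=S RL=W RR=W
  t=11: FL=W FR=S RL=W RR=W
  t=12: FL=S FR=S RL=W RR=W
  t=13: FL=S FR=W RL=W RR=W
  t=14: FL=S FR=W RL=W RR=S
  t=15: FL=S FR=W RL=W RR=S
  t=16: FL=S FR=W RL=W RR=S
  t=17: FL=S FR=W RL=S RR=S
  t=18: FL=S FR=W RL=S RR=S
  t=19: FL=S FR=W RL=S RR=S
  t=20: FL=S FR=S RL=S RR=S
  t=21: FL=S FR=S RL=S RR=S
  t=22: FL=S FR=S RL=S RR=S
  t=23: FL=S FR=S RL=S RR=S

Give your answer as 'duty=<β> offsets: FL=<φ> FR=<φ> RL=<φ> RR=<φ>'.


duty β = stance ticks per leg = 17
FL: stance ticks = 17; W→S at t=12 → φ=12
FR: stance ticks = 17; W→S at t=20 → φ=4
RL: stance ticks = 17; W→S at t=17 → φ=7
RR: stance ticks = 17; W→S at t=14 → φ=10

duty=17 offsets: FL=12 FR=4 RL=7 RR=10


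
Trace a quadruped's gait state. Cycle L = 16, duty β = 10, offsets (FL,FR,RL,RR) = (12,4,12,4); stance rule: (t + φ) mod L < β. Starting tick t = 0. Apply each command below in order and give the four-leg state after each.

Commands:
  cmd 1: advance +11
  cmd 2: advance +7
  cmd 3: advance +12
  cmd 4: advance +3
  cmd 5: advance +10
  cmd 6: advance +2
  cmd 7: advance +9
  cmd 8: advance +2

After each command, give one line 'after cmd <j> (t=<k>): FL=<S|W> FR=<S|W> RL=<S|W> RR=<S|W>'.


start t=0: FL=W FR=S RL=W RR=S
cmd 1: advance +11 → t=11, phase=(7,15,7,15) → FL=S FR=W RL=S RR=W
cmd 2: advance +7 → t=18, phase=(14,6,14,6) → FL=W FR=S RL=W RR=S
cmd 3: advance +12 → t=30, phase=(10,2,10,2) → FL=W FR=S RL=W RR=S
cmd 4: advance +3 → t=33, phase=(13,5,13,5) → FL=W FR=S RL=W RR=S
cmd 5: advance +10 → t=43, phase=(7,15,7,15) → FL=S FR=W RL=S RR=W
cmd 6: advance +2 → t=45, phase=(9,1,9,1) → FL=S FR=S RL=S RR=S
cmd 7: advance +9 → t=54, phase=(2,10,2,10) → FL=S FR=W RL=S RR=W
cmd 8: advance +2 → t=56, phase=(4,12,4,12) → FL=S FR=W RL=S RR=W

after cmd 1 (t=11): FL=S FR=W RL=S RR=W
after cmd 2 (t=18): FL=W FR=S RL=W RR=S
after cmd 3 (t=30): FL=W FR=S RL=W RR=S
after cmd 4 (t=33): FL=W FR=S RL=W RR=S
after cmd 5 (t=43): FL=S FR=W RL=S RR=W
after cmd 6 (t=45): FL=S FR=S RL=S RR=S
after cmd 7 (t=54): FL=S FR=W RL=S RR=W
after cmd 8 (t=56): FL=S FR=W RL=S RR=W


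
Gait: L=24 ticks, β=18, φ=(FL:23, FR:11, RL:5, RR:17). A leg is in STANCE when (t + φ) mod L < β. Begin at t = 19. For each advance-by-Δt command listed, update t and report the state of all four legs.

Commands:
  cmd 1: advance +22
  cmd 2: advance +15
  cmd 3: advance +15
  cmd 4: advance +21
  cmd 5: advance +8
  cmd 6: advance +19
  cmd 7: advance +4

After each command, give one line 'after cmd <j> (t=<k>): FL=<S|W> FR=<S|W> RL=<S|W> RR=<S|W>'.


start t=19: FL=W FR=S RL=S RR=S
cmd 1: advance +22 → t=41, phase=(16,4,22,10) → FL=S FR=S RL=W RR=S
cmd 2: advance +15 → t=56, phase=(7,19,13,1) → FL=S FR=W RL=S RR=S
cmd 3: advance +15 → t=71, phase=(22,10,4,16) → FL=W FR=S RL=S RR=S
cmd 4: advance +21 → t=92, phase=(19,7,1,13) → FL=W FR=S RL=S RR=S
cmd 5: advance +8 → t=100, phase=(3,15,9,21) → FL=S FR=S RL=S RR=W
cmd 6: advance +19 → t=119, phase=(22,10,4,16) → FL=W FR=S RL=S RR=S
cmd 7: advance +4 → t=123, phase=(2,14,8,20) → FL=S FR=S RL=S RR=W

after cmd 1 (t=41): FL=S FR=S RL=W RR=S
after cmd 2 (t=56): FL=S FR=W RL=S RR=S
after cmd 3 (t=71): FL=W FR=S RL=S RR=S
after cmd 4 (t=92): FL=W FR=S RL=S RR=S
after cmd 5 (t=100): FL=S FR=S RL=S RR=W
after cmd 6 (t=119): FL=W FR=S RL=S RR=S
after cmd 7 (t=123): FL=S FR=S RL=S RR=W


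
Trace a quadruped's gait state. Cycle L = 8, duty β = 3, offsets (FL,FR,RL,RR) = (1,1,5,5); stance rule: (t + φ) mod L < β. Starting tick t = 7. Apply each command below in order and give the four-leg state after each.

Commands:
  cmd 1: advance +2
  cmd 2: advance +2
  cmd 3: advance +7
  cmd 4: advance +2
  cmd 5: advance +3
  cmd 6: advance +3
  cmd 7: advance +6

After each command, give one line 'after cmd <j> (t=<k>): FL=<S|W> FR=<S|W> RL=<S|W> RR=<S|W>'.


after cmd 1 (t=9): FL=S FR=S RL=W RR=W
after cmd 2 (t=11): FL=W FR=W RL=S RR=S
after cmd 3 (t=18): FL=W FR=W RL=W RR=W
after cmd 4 (t=20): FL=W FR=W RL=S RR=S
after cmd 5 (t=23): FL=S FR=S RL=W RR=W
after cmd 6 (t=26): FL=W FR=W RL=W RR=W
after cmd 7 (t=32): FL=S FR=S RL=W RR=W

start t=7: FL=S FR=S RL=W RR=W
cmd 1: advance +2 → t=9, phase=(2,2,6,6) → FL=S FR=S RL=W RR=W
cmd 2: advance +2 → t=11, phase=(4,4,0,0) → FL=W FR=W RL=S RR=S
cmd 3: advance +7 → t=18, phase=(3,3,7,7) → FL=W FR=W RL=W RR=W
cmd 4: advance +2 → t=20, phase=(5,5,1,1) → FL=W FR=W RL=S RR=S
cmd 5: advance +3 → t=23, phase=(0,0,4,4) → FL=S FR=S RL=W RR=W
cmd 6: advance +3 → t=26, phase=(3,3,7,7) → FL=W FR=W RL=W RR=W
cmd 7: advance +6 → t=32, phase=(1,1,5,5) → FL=S FR=S RL=W RR=W


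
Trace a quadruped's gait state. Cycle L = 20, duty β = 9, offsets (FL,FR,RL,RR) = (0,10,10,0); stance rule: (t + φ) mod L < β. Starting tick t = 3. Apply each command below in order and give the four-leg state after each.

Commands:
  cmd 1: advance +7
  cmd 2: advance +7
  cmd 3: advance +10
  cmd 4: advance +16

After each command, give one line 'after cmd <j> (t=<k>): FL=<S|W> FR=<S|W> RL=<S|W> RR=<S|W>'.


after cmd 1 (t=10): FL=W FR=S RL=S RR=W
after cmd 2 (t=17): FL=W FR=S RL=S RR=W
after cmd 3 (t=27): FL=S FR=W RL=W RR=S
after cmd 4 (t=43): FL=S FR=W RL=W RR=S

start t=3: FL=S FR=W RL=W RR=S
cmd 1: advance +7 → t=10, phase=(10,0,0,10) → FL=W FR=S RL=S RR=W
cmd 2: advance +7 → t=17, phase=(17,7,7,17) → FL=W FR=S RL=S RR=W
cmd 3: advance +10 → t=27, phase=(7,17,17,7) → FL=S FR=W RL=W RR=S
cmd 4: advance +16 → t=43, phase=(3,13,13,3) → FL=S FR=W RL=W RR=S


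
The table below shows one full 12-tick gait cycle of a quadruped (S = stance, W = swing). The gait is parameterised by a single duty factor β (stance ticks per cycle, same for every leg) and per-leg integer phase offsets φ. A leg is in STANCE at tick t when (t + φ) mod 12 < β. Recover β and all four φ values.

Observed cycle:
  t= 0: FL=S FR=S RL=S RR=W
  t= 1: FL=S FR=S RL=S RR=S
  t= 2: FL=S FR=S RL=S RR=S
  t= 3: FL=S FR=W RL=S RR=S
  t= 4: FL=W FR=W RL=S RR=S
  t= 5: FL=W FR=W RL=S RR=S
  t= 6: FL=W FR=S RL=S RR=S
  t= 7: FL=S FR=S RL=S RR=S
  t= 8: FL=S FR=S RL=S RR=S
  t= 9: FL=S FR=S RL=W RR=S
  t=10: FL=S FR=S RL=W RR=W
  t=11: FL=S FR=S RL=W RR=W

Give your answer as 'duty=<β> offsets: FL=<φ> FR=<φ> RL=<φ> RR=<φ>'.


duty β = stance ticks per leg = 9
FL: stance ticks = 9; W→S at t=7 → φ=5
FR: stance ticks = 9; W→S at t=6 → φ=6
RL: stance ticks = 9; W→S at t=0 → φ=0
RR: stance ticks = 9; W→S at t=1 → φ=11

duty=9 offsets: FL=5 FR=6 RL=0 RR=11
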